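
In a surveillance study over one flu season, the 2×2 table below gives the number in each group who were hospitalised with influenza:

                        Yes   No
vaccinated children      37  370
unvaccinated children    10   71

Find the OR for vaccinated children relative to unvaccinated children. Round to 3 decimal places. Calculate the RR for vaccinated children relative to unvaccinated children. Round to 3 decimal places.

OR = 0.710; RR = 0.736

odds, vaccinated children = 37/370 = 0.1000
odds, unvaccinated children = 10/71 = 0.1408
OR = 0.1000 / 0.1408 = 0.710
risk, vaccinated children = 37/407 = 0.0909
risk, unvaccinated children = 10/81 = 0.1235
RR = 0.0909 / 0.1235 = 0.736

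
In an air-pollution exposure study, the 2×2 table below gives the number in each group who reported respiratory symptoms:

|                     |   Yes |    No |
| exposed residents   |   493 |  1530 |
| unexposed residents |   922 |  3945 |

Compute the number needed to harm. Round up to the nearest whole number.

risk, exposed residents = 493/2023 = 0.243697
risk, unexposed residents = 922/4867 = 0.189439
absolute risk difference = 0.054258
1 / 0.054258 = 18.430 → round up → 19

NNH = 19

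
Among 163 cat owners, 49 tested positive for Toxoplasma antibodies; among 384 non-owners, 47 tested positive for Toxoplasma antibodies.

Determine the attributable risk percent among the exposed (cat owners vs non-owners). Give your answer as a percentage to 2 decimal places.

59.28%

risk, cat owners = 49/163 = 0.3006
risk, non-owners = 47/384 = 0.1224
AR% = (0.3006 − 0.1224) / 0.3006 = 0.5928 → 59.28%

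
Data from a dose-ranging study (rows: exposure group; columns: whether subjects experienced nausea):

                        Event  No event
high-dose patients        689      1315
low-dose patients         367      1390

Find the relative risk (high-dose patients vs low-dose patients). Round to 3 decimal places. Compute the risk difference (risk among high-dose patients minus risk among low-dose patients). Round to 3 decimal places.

RR = 1.646; RD = 0.135

risk, high-dose patients = 689/2004 = 0.3438
risk, low-dose patients = 367/1757 = 0.2089
RR = 0.3438 / 0.2089 = 1.646
risk difference = 0.3438 − 0.2089 = 0.135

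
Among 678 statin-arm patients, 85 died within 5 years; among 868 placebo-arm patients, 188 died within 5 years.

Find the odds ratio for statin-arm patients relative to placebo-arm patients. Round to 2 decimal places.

0.52

odds, statin-arm patients = 85/593 = 0.1433
odds, placebo-arm patients = 188/680 = 0.2765
OR = 0.1433 / 0.2765 = 0.52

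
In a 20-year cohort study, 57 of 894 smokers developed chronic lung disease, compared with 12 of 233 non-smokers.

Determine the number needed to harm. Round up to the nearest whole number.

risk, smokers = 57/894 = 0.063758
risk, non-smokers = 12/233 = 0.051502
absolute risk difference = 0.012256
1 / 0.012256 = 81.593 → round up → 82

82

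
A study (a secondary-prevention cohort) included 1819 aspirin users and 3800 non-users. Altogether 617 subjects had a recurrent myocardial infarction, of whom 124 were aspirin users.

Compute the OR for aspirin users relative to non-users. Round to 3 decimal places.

0.491

aspirin users without the outcome: 1819 − 124 = 1695
non-users with the outcome: 617 − 124 = 493
non-users without the outcome: 3800 − 493 = 3307
OR = (124 × 3307) / (1695 × 493) = 410068/835635 ≈ 0.491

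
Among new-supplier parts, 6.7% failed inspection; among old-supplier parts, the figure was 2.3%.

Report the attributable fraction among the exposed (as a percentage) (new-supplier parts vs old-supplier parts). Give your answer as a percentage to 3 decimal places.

AR% = (0.06700 − 0.02300) / 0.06700 = 0.6567 → 65.672%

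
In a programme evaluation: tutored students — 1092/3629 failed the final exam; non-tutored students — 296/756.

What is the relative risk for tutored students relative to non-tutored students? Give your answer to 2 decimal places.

risk, tutored students = 1092/3629 = 0.3009
risk, non-tutored students = 296/756 = 0.3915
RR = 0.3009 / 0.3915 = 0.77

RR ≈ 0.77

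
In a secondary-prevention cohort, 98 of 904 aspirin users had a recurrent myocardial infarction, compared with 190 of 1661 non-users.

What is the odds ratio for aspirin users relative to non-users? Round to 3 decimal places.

OR = (98 × 1471) / (806 × 190) = 144158/153140 ≈ 0.941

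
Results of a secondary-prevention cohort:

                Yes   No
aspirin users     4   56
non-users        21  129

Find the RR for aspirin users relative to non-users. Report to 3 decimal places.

0.476

risk, aspirin users = 4/60 = 0.0667
risk, non-users = 21/150 = 0.1400
RR = 0.0667 / 0.1400 = 0.476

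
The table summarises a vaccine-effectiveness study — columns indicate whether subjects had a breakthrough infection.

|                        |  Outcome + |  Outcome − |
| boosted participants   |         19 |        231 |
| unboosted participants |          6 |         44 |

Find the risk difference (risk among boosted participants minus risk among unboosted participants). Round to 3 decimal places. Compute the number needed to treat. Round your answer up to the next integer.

RD = -0.044; NNT = 23

risk, boosted participants = 19/250 = 0.0760
risk, unboosted participants = 6/50 = 0.1200
risk difference = 0.0760 − 0.1200 = -0.044
absolute risk difference = 0.044000
1 / 0.044000 = 22.727 → round up → 23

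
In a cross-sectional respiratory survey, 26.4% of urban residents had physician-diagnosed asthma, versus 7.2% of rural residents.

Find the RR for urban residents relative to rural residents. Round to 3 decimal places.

RR = 0.2640 / 0.0720 = 3.667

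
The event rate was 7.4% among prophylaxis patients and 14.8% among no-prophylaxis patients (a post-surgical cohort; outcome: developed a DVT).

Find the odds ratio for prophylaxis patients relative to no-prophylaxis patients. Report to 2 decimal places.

odds, prophylaxis patients = 0.0740/0.9260 = 0.0799
odds, no-prophylaxis patients = 0.1480/0.8520 = 0.1737
OR = 0.0799 / 0.1737 = 0.46

OR = 0.46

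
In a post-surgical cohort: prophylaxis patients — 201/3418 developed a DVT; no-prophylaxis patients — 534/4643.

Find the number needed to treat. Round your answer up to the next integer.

NNT: 18

risk, prophylaxis patients = 201/3418 = 0.058806
risk, no-prophylaxis patients = 534/4643 = 0.115012
absolute risk difference = 0.056206
1 / 0.056206 = 17.792 → round up → 18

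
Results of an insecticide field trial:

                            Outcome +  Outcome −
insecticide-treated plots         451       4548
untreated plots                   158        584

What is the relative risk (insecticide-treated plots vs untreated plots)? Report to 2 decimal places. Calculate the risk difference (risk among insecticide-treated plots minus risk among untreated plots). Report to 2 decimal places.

RR = 0.42; RD = -0.12

risk, insecticide-treated plots = 451/4999 = 0.0902
risk, untreated plots = 158/742 = 0.2129
RR = 0.0902 / 0.2129 = 0.42
risk difference = 0.0902 − 0.2129 = -0.12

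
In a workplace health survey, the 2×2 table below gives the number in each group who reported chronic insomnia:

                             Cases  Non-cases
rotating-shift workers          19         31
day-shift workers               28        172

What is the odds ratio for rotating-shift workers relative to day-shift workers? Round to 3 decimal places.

OR = (19 × 172) / (31 × 28) = 3268/868 ≈ 3.765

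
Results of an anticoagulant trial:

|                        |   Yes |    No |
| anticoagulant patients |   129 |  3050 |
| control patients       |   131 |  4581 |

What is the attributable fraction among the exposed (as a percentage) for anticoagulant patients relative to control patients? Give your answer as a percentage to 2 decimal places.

risk, anticoagulant patients = 129/3179 = 0.04058
risk, control patients = 131/4712 = 0.02780
AR% = (0.04058 − 0.02780) / 0.04058 = 0.3149 → 31.49%

31.49%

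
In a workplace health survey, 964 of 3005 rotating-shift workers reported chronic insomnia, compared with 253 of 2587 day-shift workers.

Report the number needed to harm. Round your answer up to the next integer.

risk, rotating-shift workers = 964/3005 = 0.320799
risk, day-shift workers = 253/2587 = 0.097797
absolute risk difference = 0.223002
1 / 0.223002 = 4.484 → round up → 5

5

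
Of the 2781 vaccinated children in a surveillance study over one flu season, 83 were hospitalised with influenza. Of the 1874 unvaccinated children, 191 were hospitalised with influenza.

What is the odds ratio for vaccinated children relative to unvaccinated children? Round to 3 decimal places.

OR = (83 × 1683) / (2698 × 191) = 139689/515318 ≈ 0.271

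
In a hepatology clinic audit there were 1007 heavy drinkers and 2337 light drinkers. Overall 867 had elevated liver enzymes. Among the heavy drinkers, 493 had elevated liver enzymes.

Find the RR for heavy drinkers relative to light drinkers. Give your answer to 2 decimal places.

heavy drinkers without the outcome: 1007 − 493 = 514
light drinkers with the outcome: 867 − 493 = 374
light drinkers without the outcome: 2337 − 374 = 1963
risk, heavy drinkers = 493/1007 = 0.4896
risk, light drinkers = 374/2337 = 0.1600
RR = 0.4896 / 0.1600 = 3.06

3.06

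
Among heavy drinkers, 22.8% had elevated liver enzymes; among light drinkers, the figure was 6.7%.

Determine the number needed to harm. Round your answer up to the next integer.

NNH ≈ 7

absolute risk difference = 0.161000
1 / 0.161000 = 6.211 → round up → 7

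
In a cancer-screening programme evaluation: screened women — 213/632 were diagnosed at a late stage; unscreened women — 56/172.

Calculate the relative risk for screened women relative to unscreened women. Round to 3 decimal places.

RR: 1.035

risk, screened women = 213/632 = 0.3370
risk, unscreened women = 56/172 = 0.3256
RR = 0.3370 / 0.3256 = 1.035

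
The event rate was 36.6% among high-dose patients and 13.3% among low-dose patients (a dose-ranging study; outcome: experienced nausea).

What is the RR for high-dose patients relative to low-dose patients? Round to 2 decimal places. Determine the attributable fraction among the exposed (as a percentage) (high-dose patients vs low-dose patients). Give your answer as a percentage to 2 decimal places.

RR = 0.3660 / 0.1330 = 2.75
AR% = (0.3660 − 0.1330) / 0.3660 = 0.6366 → 63.66%

RR = 2.75; AR% = 63.66%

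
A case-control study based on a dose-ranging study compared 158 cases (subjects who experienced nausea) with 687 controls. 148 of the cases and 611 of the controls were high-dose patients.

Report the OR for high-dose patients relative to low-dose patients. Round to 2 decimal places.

OR = 1.84

odds, high-dose patients = 148/611 = 0.2422
odds, low-dose patients = 10/76 = 0.1316
OR = 0.2422 / 0.1316 = 1.84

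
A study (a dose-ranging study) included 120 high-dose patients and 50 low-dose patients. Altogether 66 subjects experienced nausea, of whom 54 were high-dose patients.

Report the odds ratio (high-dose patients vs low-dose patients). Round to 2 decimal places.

2.59

high-dose patients without the outcome: 120 − 54 = 66
low-dose patients with the outcome: 66 − 54 = 12
low-dose patients without the outcome: 50 − 12 = 38
odds, high-dose patients = 54/66 = 0.8182
odds, low-dose patients = 12/38 = 0.3158
OR = 0.8182 / 0.3158 = 2.59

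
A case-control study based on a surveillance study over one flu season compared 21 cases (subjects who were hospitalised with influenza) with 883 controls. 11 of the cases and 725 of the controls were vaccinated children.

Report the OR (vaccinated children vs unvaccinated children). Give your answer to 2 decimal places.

odds, vaccinated children = 11/725 = 0.01517
odds, unvaccinated children = 10/158 = 0.06329
OR = 0.01517 / 0.06329 = 0.24

OR ≈ 0.24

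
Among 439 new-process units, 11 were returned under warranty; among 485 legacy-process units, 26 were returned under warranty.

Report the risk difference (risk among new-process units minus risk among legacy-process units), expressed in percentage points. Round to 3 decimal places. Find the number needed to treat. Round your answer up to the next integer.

RD = -2.855; NNT = 36

risk, new-process units = 11/439 = 0.02506
risk, legacy-process units = 26/485 = 0.05361
risk difference = 0.02506 − 0.05361 = -0.02855 → -2.855 percentage points
absolute risk difference = 0.028551
1 / 0.028551 = 35.025 → round up → 36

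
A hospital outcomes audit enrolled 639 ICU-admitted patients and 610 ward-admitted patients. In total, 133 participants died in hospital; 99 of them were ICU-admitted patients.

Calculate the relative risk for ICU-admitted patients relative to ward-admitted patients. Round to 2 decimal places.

ICU-admitted patients without the outcome: 639 − 99 = 540
ward-admitted patients with the outcome: 133 − 99 = 34
ward-admitted patients without the outcome: 610 − 34 = 576
risk, ICU-admitted patients = 99/639 = 0.1549
risk, ward-admitted patients = 34/610 = 0.0557
RR = 0.1549 / 0.0557 = 2.78

2.78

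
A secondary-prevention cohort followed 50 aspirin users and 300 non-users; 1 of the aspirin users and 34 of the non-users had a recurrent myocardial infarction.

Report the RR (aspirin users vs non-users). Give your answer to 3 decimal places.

RR ≈ 0.176

risk, aspirin users = 1/50 = 0.02000
risk, non-users = 34/300 = 0.11333
RR = 0.02000 / 0.11333 = 0.176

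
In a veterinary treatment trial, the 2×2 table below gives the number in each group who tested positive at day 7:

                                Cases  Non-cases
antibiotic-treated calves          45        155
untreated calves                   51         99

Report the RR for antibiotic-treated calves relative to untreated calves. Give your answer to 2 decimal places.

risk, antibiotic-treated calves = 45/200 = 0.2250
risk, untreated calves = 51/150 = 0.3400
RR = 0.2250 / 0.3400 = 0.66

RR = 0.66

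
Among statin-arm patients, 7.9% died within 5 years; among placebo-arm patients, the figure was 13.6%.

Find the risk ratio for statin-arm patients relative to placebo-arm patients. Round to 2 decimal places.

RR = 0.0790 / 0.1360 = 0.58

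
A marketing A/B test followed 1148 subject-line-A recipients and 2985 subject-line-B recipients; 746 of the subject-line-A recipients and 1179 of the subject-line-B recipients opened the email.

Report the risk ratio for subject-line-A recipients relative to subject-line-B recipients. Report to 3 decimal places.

RR: 1.645

risk, subject-line-A recipients = 746/1148 = 0.6498
risk, subject-line-B recipients = 1179/2985 = 0.3950
RR = 0.6498 / 0.3950 = 1.645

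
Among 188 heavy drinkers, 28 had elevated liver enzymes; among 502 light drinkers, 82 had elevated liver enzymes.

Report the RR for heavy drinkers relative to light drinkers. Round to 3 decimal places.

0.912

risk, heavy drinkers = 28/188 = 0.1489
risk, light drinkers = 82/502 = 0.1633
RR = 0.1489 / 0.1633 = 0.912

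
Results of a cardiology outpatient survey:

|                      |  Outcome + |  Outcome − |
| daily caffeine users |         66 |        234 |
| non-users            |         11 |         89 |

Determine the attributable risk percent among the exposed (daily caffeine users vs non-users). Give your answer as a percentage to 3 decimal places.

risk, daily caffeine users = 66/300 = 0.2200
risk, non-users = 11/100 = 0.1100
AR% = (0.2200 − 0.1100) / 0.2200 = 0.5000 → 50.000%

50.000%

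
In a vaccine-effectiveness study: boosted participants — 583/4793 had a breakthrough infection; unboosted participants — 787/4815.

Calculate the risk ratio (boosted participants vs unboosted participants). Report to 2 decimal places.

RR: 0.74

risk, boosted participants = 583/4793 = 0.1216
risk, unboosted participants = 787/4815 = 0.1634
RR = 0.1216 / 0.1634 = 0.74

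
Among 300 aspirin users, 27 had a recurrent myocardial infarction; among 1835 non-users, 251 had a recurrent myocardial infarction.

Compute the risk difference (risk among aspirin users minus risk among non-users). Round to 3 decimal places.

risk, aspirin users = 27/300 = 0.0900
risk, non-users = 251/1835 = 0.1368
risk difference = 0.0900 − 0.1368 = -0.047

RD: -0.047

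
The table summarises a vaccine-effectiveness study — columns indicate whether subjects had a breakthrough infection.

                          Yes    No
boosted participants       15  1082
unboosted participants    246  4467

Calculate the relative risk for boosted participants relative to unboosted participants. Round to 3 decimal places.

risk, boosted participants = 15/1097 = 0.01367
risk, unboosted participants = 246/4713 = 0.05220
RR = 0.01367 / 0.05220 = 0.262

RR = 0.262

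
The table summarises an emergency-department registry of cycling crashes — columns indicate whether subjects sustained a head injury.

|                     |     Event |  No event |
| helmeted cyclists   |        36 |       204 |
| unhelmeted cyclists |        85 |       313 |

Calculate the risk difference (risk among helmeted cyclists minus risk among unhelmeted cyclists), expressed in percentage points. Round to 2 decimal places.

RD: -6.36

risk, helmeted cyclists = 36/240 = 0.1500
risk, unhelmeted cyclists = 85/398 = 0.2136
risk difference = 0.1500 − 0.2136 = -0.0636 → -6.36 percentage points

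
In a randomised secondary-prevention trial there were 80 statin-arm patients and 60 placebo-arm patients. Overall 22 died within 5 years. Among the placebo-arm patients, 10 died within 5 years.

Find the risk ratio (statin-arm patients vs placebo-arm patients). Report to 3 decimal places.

statin-arm patients with the outcome: 22 − 10 = 12
statin-arm patients without the outcome: 80 − 12 = 68
placebo-arm patients without the outcome: 60 − 10 = 50
risk, statin-arm patients = 12/80 = 0.1500
risk, placebo-arm patients = 10/60 = 0.1667
RR = 0.1500 / 0.1667 = 0.900

0.900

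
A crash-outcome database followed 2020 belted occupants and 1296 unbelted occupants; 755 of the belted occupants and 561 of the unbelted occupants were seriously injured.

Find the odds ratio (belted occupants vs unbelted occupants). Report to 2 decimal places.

odds, belted occupants = 755/1265 = 0.5968
odds, unbelted occupants = 561/735 = 0.7633
OR = 0.5968 / 0.7633 = 0.78

OR: 0.78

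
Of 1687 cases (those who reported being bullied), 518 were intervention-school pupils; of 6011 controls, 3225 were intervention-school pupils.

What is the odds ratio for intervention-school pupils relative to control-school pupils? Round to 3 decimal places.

OR = (518 × 2786) / (3225 × 1169) = 1443148/3770025 ≈ 0.383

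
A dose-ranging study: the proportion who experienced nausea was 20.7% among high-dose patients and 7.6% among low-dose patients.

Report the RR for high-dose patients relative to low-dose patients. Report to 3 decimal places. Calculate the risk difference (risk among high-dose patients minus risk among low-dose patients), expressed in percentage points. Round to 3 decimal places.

RR = 2.724; RD = 13.100

RR = 0.2070 / 0.0760 = 2.724
risk difference = 0.2070 − 0.0760 = 0.1310 → 13.100 percentage points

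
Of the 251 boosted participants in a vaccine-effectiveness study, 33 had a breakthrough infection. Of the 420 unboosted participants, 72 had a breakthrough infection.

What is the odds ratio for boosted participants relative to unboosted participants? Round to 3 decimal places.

OR = (33 × 348) / (218 × 72) = 11484/15696 ≈ 0.732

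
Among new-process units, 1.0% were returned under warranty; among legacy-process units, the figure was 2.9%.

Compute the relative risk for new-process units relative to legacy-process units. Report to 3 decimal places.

RR = 0.01000 / 0.02900 = 0.345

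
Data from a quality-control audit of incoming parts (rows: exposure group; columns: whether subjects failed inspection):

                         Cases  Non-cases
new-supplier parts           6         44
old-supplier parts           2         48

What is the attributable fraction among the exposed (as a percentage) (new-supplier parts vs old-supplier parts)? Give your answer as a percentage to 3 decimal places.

AR% = 66.667%

risk, new-supplier parts = 6/50 = 0.12000
risk, old-supplier parts = 2/50 = 0.04000
AR% = (0.12000 − 0.04000) / 0.12000 = 0.6667 → 66.667%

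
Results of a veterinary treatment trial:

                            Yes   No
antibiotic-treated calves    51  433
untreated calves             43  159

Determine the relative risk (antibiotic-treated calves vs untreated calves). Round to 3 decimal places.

0.495

risk, antibiotic-treated calves = 51/484 = 0.1054
risk, untreated calves = 43/202 = 0.2129
RR = 0.1054 / 0.2129 = 0.495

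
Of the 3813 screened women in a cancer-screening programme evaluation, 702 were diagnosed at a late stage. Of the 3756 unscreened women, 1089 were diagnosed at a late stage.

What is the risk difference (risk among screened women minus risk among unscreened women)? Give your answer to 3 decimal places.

risk, screened women = 702/3813 = 0.1841
risk, unscreened women = 1089/3756 = 0.2899
risk difference = 0.1841 − 0.2899 = -0.106

-0.106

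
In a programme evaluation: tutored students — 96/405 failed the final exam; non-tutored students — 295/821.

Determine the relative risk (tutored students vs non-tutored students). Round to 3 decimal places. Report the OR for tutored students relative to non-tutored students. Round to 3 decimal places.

RR = 0.660; OR = 0.554

risk, tutored students = 96/405 = 0.2370
risk, non-tutored students = 295/821 = 0.3593
RR = 0.2370 / 0.3593 = 0.660
odds, tutored students = 96/309 = 0.3107
odds, non-tutored students = 295/526 = 0.5608
OR = 0.3107 / 0.5608 = 0.554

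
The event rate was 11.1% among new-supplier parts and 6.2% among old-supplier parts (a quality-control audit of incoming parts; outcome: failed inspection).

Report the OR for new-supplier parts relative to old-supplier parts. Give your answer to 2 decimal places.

OR ≈ 1.89

odds, new-supplier parts = 0.1110/0.8890 = 0.1249
odds, old-supplier parts = 0.0620/0.9380 = 0.0661
OR = 0.1249 / 0.0661 = 1.89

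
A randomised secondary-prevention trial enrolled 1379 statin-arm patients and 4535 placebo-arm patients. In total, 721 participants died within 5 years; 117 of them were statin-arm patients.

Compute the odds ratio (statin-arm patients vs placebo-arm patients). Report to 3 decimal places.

statin-arm patients without the outcome: 1379 − 117 = 1262
placebo-arm patients with the outcome: 721 − 117 = 604
placebo-arm patients without the outcome: 4535 − 604 = 3931
odds, statin-arm patients = 117/1262 = 0.0927
odds, placebo-arm patients = 604/3931 = 0.1537
OR = 0.0927 / 0.1537 = 0.603

OR: 0.603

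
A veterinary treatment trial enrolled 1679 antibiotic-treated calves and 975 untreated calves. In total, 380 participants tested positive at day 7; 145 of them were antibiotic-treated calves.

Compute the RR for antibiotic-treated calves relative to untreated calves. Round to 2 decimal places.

antibiotic-treated calves without the outcome: 1679 − 145 = 1534
untreated calves with the outcome: 380 − 145 = 235
untreated calves without the outcome: 975 − 235 = 740
risk, antibiotic-treated calves = 145/1679 = 0.0864
risk, untreated calves = 235/975 = 0.2410
RR = 0.0864 / 0.2410 = 0.36

0.36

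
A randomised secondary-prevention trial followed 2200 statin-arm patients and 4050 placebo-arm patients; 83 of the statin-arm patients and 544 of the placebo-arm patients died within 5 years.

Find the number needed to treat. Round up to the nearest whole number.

risk, statin-arm patients = 83/2200 = 0.037727
risk, placebo-arm patients = 544/4050 = 0.134321
absolute risk difference = 0.096594
1 / 0.096594 = 10.353 → round up → 11

11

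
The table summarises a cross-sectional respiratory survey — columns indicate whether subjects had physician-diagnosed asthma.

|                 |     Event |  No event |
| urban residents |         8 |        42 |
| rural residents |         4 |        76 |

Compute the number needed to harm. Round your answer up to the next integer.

10

risk, urban residents = 8/50 = 0.160000
risk, rural residents = 4/80 = 0.050000
absolute risk difference = 0.110000
1 / 0.110000 = 9.091 → round up → 10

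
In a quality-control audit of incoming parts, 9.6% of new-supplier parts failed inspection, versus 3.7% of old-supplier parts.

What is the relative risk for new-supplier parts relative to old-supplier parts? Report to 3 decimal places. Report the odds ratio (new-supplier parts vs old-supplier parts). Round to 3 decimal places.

RR = 0.09600 / 0.03700 = 2.595
odds, new-supplier parts = 0.09600/0.90400 = 0.10619
odds, old-supplier parts = 0.03700/0.96300 = 0.03842
OR = 0.10619 / 0.03842 = 2.764

RR = 2.595; OR = 2.764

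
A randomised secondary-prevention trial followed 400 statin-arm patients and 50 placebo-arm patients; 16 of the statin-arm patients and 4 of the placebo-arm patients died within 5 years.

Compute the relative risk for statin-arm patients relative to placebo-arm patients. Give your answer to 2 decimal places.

risk, statin-arm patients = 16/400 = 0.04000
risk, placebo-arm patients = 4/50 = 0.08000
RR = 0.04000 / 0.08000 = 0.50

RR ≈ 0.50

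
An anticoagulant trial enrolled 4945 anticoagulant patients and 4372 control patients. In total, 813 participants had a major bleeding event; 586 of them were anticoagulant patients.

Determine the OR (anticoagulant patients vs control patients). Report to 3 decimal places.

OR: 2.455

anticoagulant patients without the outcome: 4945 − 586 = 4359
control patients with the outcome: 813 − 586 = 227
control patients without the outcome: 4372 − 227 = 4145
OR = (586 × 4145) / (4359 × 227) = 2428970/989493 ≈ 2.455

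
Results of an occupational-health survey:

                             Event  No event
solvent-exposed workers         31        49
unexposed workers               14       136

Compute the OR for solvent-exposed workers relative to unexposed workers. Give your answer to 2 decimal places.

OR = 6.15

odds, solvent-exposed workers = 31/49 = 0.6327
odds, unexposed workers = 14/136 = 0.1029
OR = 0.6327 / 0.1029 = 6.15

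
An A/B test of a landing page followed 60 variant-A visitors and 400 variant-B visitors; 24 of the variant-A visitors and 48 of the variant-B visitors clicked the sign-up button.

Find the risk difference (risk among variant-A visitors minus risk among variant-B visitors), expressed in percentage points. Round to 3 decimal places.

risk, variant-A visitors = 24/60 = 0.4000
risk, variant-B visitors = 48/400 = 0.1200
risk difference = 0.4000 − 0.1200 = 0.2800 → 28.000 percentage points

28.000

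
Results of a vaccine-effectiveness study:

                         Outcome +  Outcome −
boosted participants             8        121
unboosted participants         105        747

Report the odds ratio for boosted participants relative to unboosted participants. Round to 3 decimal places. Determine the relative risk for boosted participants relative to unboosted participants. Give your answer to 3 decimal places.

OR = 0.470; RR = 0.503

OR = (8 × 747) / (121 × 105) = 5976/12705 ≈ 0.470
risk, boosted participants = 8/129 = 0.0620
risk, unboosted participants = 105/852 = 0.1232
RR = 0.0620 / 0.1232 = 0.503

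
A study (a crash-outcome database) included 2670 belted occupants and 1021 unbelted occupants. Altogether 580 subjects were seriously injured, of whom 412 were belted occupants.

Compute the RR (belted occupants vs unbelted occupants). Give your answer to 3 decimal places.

0.938

belted occupants without the outcome: 2670 − 412 = 2258
unbelted occupants with the outcome: 580 − 412 = 168
unbelted occupants without the outcome: 1021 − 168 = 853
risk, belted occupants = 412/2670 = 0.1543
risk, unbelted occupants = 168/1021 = 0.1645
RR = 0.1543 / 0.1645 = 0.938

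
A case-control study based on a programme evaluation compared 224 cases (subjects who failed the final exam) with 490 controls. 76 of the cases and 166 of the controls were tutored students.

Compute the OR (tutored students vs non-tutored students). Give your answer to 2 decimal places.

1.00

odds, tutored students = 76/166 = 0.4578
odds, non-tutored students = 148/324 = 0.4568
OR = 0.4578 / 0.4568 = 1.00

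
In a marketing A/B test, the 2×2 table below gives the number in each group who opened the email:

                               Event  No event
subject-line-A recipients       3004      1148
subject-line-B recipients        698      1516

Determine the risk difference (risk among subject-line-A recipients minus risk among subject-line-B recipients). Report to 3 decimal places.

risk, subject-line-A recipients = 3004/4152 = 0.7235
risk, subject-line-B recipients = 698/2214 = 0.3153
risk difference = 0.7235 − 0.3153 = 0.408

0.408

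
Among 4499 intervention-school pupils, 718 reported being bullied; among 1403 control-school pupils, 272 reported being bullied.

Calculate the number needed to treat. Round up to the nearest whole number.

risk, intervention-school pupils = 718/4499 = 0.159591
risk, control-school pupils = 272/1403 = 0.193870
absolute risk difference = 0.034279
1 / 0.034279 = 29.172 → round up → 30

30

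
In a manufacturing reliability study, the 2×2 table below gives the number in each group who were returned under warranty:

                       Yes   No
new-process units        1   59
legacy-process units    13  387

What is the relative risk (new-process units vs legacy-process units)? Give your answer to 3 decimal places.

RR = 0.513

risk, new-process units = 1/60 = 0.01667
risk, legacy-process units = 13/400 = 0.03250
RR = 0.01667 / 0.03250 = 0.513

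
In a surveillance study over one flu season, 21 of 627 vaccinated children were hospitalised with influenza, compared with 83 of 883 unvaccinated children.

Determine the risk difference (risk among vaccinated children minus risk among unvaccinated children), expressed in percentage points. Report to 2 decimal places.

RD ≈ -6.05

risk, vaccinated children = 21/627 = 0.03349
risk, unvaccinated children = 83/883 = 0.09400
risk difference = 0.03349 − 0.09400 = -0.06050 → -6.05 percentage points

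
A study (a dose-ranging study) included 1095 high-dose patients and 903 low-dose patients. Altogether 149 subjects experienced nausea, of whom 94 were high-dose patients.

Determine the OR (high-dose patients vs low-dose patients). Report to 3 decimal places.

high-dose patients without the outcome: 1095 − 94 = 1001
low-dose patients with the outcome: 149 − 94 = 55
low-dose patients without the outcome: 903 − 55 = 848
OR = (94 × 848) / (1001 × 55) = 79712/55055 ≈ 1.448

OR = 1.448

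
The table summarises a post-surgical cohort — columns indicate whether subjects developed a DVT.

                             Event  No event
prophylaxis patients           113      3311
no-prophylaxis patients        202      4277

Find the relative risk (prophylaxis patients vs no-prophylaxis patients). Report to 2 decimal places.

RR: 0.73

risk, prophylaxis patients = 113/3424 = 0.03300
risk, no-prophylaxis patients = 202/4479 = 0.04510
RR = 0.03300 / 0.04510 = 0.73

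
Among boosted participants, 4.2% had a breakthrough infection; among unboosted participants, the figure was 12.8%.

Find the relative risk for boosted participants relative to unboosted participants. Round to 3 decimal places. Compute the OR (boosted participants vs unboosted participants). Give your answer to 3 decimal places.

RR = 0.328; OR = 0.299

RR = 0.04200 / 0.12800 = 0.328
odds, boosted participants = 0.04200/0.95800 = 0.04384
odds, unboosted participants = 0.12800/0.87200 = 0.14679
OR = 0.04384 / 0.14679 = 0.299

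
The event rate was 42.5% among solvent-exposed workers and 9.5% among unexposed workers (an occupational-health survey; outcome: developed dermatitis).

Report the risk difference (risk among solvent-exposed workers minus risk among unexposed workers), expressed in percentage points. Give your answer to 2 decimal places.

RD ≈ 33.00

risk difference = 0.4250 − 0.0950 = 0.3300 → 33.00 percentage points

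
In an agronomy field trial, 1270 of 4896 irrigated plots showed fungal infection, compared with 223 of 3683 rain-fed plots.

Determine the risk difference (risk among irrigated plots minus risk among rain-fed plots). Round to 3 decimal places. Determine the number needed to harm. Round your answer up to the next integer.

risk, irrigated plots = 1270/4896 = 0.2594
risk, rain-fed plots = 223/3683 = 0.0605
risk difference = 0.2594 − 0.0605 = 0.199
absolute risk difference = 0.198847
1 / 0.198847 = 5.029 → round up → 6

RD = 0.199; NNH = 6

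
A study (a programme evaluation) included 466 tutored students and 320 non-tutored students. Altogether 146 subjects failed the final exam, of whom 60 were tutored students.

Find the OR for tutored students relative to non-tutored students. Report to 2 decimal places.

tutored students without the outcome: 466 − 60 = 406
non-tutored students with the outcome: 146 − 60 = 86
non-tutored students without the outcome: 320 − 86 = 234
odds, tutored students = 60/406 = 0.1478
odds, non-tutored students = 86/234 = 0.3675
OR = 0.1478 / 0.3675 = 0.40

0.40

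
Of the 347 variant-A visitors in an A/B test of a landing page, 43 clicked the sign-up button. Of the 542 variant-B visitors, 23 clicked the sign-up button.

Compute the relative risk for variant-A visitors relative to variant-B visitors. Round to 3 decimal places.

risk, variant-A visitors = 43/347 = 0.12392
risk, variant-B visitors = 23/542 = 0.04244
RR = 0.12392 / 0.04244 = 2.920

RR ≈ 2.920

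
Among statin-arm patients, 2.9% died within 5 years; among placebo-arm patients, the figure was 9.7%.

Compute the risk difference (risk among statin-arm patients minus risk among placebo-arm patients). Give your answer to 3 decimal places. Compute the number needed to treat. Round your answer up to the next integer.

risk difference = 0.02900 − 0.09700 = -0.068
absolute risk difference = 0.068000
1 / 0.068000 = 14.706 → round up → 15

RD = -0.068; NNT = 15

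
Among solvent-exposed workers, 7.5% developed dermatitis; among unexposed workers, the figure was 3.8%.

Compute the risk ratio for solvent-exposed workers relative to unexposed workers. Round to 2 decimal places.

RR = 0.07500 / 0.03800 = 1.97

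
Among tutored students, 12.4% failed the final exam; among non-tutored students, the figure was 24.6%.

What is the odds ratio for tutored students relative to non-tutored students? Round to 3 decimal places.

odds, tutored students = 0.1240/0.8760 = 0.1416
odds, non-tutored students = 0.2460/0.7540 = 0.3263
OR = 0.1416 / 0.3263 = 0.434

0.434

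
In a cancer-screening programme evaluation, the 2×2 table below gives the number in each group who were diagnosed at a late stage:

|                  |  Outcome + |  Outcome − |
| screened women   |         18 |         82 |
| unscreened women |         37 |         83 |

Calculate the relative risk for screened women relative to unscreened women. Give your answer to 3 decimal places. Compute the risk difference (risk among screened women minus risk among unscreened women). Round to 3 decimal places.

RR = 0.584; RD = -0.128

risk, screened women = 18/100 = 0.1800
risk, unscreened women = 37/120 = 0.3083
RR = 0.1800 / 0.3083 = 0.584
risk difference = 0.1800 − 0.3083 = -0.128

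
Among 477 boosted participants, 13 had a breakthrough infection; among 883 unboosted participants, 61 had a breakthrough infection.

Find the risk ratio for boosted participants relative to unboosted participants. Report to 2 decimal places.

risk, boosted participants = 13/477 = 0.02725
risk, unboosted participants = 61/883 = 0.06908
RR = 0.02725 / 0.06908 = 0.39

RR = 0.39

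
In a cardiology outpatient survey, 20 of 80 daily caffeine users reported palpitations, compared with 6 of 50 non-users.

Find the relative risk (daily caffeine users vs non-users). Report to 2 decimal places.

risk, daily caffeine users = 20/80 = 0.2500
risk, non-users = 6/50 = 0.1200
RR = 0.2500 / 0.1200 = 2.08

RR = 2.08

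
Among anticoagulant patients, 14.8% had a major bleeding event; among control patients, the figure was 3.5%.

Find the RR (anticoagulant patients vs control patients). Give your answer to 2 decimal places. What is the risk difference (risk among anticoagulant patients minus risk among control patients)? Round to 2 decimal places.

RR = 4.23; RD = 0.11

RR = 0.14800 / 0.03500 = 4.23
risk difference = 0.14800 − 0.03500 = 0.11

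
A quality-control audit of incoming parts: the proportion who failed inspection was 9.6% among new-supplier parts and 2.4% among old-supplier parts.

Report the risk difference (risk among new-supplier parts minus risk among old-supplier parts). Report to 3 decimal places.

risk difference = 0.09600 − 0.02400 = 0.072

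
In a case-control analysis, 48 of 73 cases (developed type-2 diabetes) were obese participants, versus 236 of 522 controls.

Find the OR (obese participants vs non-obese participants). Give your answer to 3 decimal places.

OR = (48 × 286) / (236 × 25) = 13728/5900 ≈ 2.327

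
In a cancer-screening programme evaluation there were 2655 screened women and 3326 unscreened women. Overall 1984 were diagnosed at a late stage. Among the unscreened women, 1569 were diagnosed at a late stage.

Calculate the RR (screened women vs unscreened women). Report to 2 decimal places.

screened women with the outcome: 1984 − 1569 = 415
screened women without the outcome: 2655 − 415 = 2240
unscreened women without the outcome: 3326 − 1569 = 1757
risk, screened women = 415/2655 = 0.1563
risk, unscreened women = 1569/3326 = 0.4717
RR = 0.1563 / 0.4717 = 0.33

0.33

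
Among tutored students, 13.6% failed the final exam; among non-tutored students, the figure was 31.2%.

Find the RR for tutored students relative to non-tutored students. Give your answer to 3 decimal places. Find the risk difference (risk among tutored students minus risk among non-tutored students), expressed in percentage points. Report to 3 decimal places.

RR = 0.436; RD = -17.600

RR = 0.1360 / 0.3120 = 0.436
risk difference = 0.1360 − 0.3120 = -0.1760 → -17.600 percentage points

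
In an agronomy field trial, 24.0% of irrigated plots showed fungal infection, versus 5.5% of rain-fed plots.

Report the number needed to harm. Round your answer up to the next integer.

absolute risk difference = 0.185000
1 / 0.185000 = 5.405 → round up → 6

6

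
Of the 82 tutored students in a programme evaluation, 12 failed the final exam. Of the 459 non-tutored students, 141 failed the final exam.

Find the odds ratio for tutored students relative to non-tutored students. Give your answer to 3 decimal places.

OR ≈ 0.387

odds, tutored students = 12/70 = 0.1714
odds, non-tutored students = 141/318 = 0.4434
OR = 0.1714 / 0.4434 = 0.387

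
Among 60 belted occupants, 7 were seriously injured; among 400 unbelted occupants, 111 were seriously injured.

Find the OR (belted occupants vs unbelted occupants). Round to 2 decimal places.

odds, belted occupants = 7/53 = 0.1321
odds, unbelted occupants = 111/289 = 0.3841
OR = 0.1321 / 0.3841 = 0.34

0.34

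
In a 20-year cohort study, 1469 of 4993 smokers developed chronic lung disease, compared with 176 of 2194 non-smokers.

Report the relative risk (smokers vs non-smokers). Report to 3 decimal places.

RR = 3.668

risk, smokers = 1469/4993 = 0.2942
risk, non-smokers = 176/2194 = 0.0802
RR = 0.2942 / 0.0802 = 3.668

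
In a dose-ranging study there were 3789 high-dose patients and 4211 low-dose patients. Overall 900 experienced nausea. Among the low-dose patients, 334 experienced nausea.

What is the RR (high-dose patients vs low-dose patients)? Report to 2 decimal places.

RR = 1.88

high-dose patients with the outcome: 900 − 334 = 566
high-dose patients without the outcome: 3789 − 566 = 3223
low-dose patients without the outcome: 4211 − 334 = 3877
risk, high-dose patients = 566/3789 = 0.1494
risk, low-dose patients = 334/4211 = 0.0793
RR = 0.1494 / 0.0793 = 1.88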